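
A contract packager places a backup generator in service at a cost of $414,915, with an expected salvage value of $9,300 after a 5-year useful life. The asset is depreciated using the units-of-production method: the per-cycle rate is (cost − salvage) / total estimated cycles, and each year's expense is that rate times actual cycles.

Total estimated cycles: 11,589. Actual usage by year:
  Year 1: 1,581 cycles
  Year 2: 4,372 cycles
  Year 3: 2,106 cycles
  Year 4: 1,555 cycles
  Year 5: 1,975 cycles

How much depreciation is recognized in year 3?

$73,710

Depreciable base = $414,915 − $9,300 = $405,615.
Rate = $405,615 / 11,589 cycles = $35 per cycle.
Year 1: 1,581 × $35 = $55,335. Book value $359,580.
Year 2: 4,372 × $35 = $153,020. Book value $206,560.
Year 3: 2,106 × $35 = $73,710. Book value $132,850.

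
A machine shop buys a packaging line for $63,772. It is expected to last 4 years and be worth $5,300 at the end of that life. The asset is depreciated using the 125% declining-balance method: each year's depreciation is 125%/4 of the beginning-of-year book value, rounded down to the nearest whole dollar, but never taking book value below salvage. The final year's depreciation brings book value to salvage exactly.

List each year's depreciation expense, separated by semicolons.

$19,928; $13,701; $9,419; $15,424

Depreciable base = $63,772 − $5,300 = $58,472.
Year 1: ⌊$63,772 × 125%/4⌋ = $19,928. Book value $43,844.
Year 2: ⌊$43,844 × 125%/4⌋ = $13,701. Book value $30,143.
Year 3: ⌊$30,143 × 125%/4⌋ = $9,419. Book value $20,724.
Year 4 (final): $20,724 − $5,300 = $15,424. Book value $5,300.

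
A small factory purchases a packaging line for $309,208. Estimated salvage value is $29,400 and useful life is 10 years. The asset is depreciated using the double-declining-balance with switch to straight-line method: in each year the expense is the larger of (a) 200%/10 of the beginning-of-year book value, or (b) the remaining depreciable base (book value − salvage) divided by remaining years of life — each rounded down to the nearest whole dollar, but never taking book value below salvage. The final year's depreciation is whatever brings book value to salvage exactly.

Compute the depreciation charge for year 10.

Depreciable base = $309,208 − $29,400 = $279,808.
Year 1: DB = ⌊$309,208 × 200%/10⌋ = $61,841; SL = ⌊$279,808/10⌋ = $27,980 → take DB $61,841. Book value $247,367.
Year 2: DB = ⌊$247,367 × 200%/10⌋ = $49,473; SL = ⌊$217,967/9⌋ = $24,218 → take DB $49,473. Book value $197,894.
Year 3: DB = ⌊$197,894 × 200%/10⌋ = $39,578; SL = ⌊$168,494/8⌋ = $21,061 → take DB $39,578. Book value $158,316.
Year 4: DB = ⌊$158,316 × 200%/10⌋ = $31,663; SL = ⌊$128,916/7⌋ = $18,416 → take DB $31,663. Book value $126,653.
Year 5: DB = ⌊$126,653 × 200%/10⌋ = $25,330; SL = ⌊$97,253/6⌋ = $16,208 → take DB $25,330. Book value $101,323.
Year 6: DB = ⌊$101,323 × 200%/10⌋ = $20,264; SL = ⌊$71,923/5⌋ = $14,384 → take DB $20,264. Book value $81,059.
Year 7: DB = ⌊$81,059 × 200%/10⌋ = $16,211; SL = ⌊$51,659/4⌋ = $12,914 → take DB $16,211. Book value $64,848.
Year 8: DB = ⌊$64,848 × 200%/10⌋ = $12,969; SL = ⌊$35,448/3⌋ = $11,816 → take DB $12,969. Book value $51,879.
Year 9: DB = ⌊$51,879 × 200%/10⌋ = $10,375; SL = ⌊$22,479/2⌋ = $11,239 → take SL $11,239. Book value $40,640.
Year 10 (final): $40,640 − $29,400 = $11,240. Book value $29,400.

$11,240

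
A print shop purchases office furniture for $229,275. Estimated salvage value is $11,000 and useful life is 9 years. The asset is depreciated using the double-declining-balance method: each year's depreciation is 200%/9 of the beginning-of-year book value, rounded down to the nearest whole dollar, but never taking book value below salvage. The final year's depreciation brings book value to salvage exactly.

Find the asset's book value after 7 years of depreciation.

Depreciable base = $229,275 − $11,000 = $218,275.
Year 1: ⌊$229,275 × 200%/9⌋ = $50,950. Book value $178,325.
Year 2: ⌊$178,325 × 200%/9⌋ = $39,627. Book value $138,698.
Year 3: ⌊$138,698 × 200%/9⌋ = $30,821. Book value $107,877.
Year 4: ⌊$107,877 × 200%/9⌋ = $23,972. Book value $83,905.
Year 5: ⌊$83,905 × 200%/9⌋ = $18,645. Book value $65,260.
Year 6: ⌊$65,260 × 200%/9⌋ = $14,502. Book value $50,758.
Year 7: ⌊$50,758 × 200%/9⌋ = $11,279. Book value $39,479.

$39,479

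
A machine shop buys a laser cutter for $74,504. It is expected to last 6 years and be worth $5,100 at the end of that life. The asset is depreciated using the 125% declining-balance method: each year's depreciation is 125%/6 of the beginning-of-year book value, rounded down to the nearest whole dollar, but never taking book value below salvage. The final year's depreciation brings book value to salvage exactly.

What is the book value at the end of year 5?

Depreciable base = $74,504 − $5,100 = $69,404.
Year 1: ⌊$74,504 × 125%/6⌋ = $15,521. Book value $58,983.
Year 2: ⌊$58,983 × 125%/6⌋ = $12,288. Book value $46,695.
Year 3: ⌊$46,695 × 125%/6⌋ = $9,728. Book value $36,967.
Year 4: ⌊$36,967 × 125%/6⌋ = $7,701. Book value $29,266.
Year 5: ⌊$29,266 × 125%/6⌋ = $6,097. Book value $23,169.

$23,169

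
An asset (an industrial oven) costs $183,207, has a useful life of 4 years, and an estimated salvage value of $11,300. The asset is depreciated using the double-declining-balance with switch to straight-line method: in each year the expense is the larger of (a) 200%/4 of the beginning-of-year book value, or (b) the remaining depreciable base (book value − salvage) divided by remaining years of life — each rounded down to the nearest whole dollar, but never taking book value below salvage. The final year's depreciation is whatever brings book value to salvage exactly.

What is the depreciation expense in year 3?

$22,901

Depreciable base = $183,207 − $11,300 = $171,907.
Year 1: DB = ⌊$183,207 × 200%/4⌋ = $91,603; SL = ⌊$171,907/4⌋ = $42,976 → take DB $91,603. Book value $91,604.
Year 2: DB = ⌊$91,604 × 200%/4⌋ = $45,802; SL = ⌊$80,304/3⌋ = $26,768 → take DB $45,802. Book value $45,802.
Year 3: DB = ⌊$45,802 × 200%/4⌋ = $22,901; SL = ⌊$34,502/2⌋ = $17,251 → take DB $22,901. Book value $22,901.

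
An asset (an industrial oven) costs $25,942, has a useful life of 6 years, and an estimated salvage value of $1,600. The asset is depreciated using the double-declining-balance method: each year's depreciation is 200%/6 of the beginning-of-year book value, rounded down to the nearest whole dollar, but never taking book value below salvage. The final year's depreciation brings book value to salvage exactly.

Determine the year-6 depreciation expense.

Depreciable base = $25,942 − $1,600 = $24,342.
Year 1: ⌊$25,942 × 200%/6⌋ = $8,647. Book value $17,295.
Year 2: ⌊$17,295 × 200%/6⌋ = $5,765. Book value $11,530.
Year 3: ⌊$11,530 × 200%/6⌋ = $3,843. Book value $7,687.
Year 4: ⌊$7,687 × 200%/6⌋ = $2,562. Book value $5,125.
Year 5: ⌊$5,125 × 200%/6⌋ = $1,708. Book value $3,417.
Year 6 (final): $3,417 − $1,600 = $1,817. Book value $1,600.

$1,817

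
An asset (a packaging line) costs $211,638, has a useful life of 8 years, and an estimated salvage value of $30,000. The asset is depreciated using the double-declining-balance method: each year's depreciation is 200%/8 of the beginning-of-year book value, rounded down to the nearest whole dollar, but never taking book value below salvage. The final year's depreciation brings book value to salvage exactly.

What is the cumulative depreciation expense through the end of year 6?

Depreciable base = $211,638 − $30,000 = $181,638.
Year 1: ⌊$211,638 × 200%/8⌋ = $52,909. Book value $158,729.
Year 2: ⌊$158,729 × 200%/8⌋ = $39,682. Book value $119,047.
Year 3: ⌊$119,047 × 200%/8⌋ = $29,761. Book value $89,286.
Year 4: ⌊$89,286 × 200%/8⌋ = $22,321. Book value $66,965.
Year 5: ⌊$66,965 × 200%/8⌋ = $16,741. Book value $50,224.
Year 6: ⌊$50,224 × 200%/8⌋ = $12,556. Book value $37,668.
Accumulated through year 6 = $211,638 − $37,668 = $173,970.

$173,970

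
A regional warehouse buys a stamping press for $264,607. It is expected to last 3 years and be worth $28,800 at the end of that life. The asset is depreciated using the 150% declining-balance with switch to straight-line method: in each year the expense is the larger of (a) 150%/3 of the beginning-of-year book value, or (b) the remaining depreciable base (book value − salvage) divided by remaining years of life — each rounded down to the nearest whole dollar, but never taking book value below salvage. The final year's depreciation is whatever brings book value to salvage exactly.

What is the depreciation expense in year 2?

$66,152

Depreciable base = $264,607 − $28,800 = $235,807.
Year 1: DB = ⌊$264,607 × 150%/3⌋ = $132,303; SL = ⌊$235,807/3⌋ = $78,602 → take DB $132,303. Book value $132,304.
Year 2: DB = ⌊$132,304 × 150%/3⌋ = $66,152; SL = ⌊$103,504/2⌋ = $51,752 → take DB $66,152. Book value $66,152.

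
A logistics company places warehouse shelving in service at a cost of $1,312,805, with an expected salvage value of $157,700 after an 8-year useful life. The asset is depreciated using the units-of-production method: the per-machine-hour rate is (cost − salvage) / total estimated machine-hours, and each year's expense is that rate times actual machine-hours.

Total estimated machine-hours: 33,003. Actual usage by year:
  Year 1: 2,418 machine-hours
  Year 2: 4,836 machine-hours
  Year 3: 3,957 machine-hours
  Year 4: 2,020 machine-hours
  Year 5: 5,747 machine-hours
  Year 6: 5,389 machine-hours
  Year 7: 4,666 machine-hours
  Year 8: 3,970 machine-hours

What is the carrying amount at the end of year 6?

Depreciable base = $1,312,805 − $157,700 = $1,155,105.
Rate = $1,155,105 / 33,003 machine-hours = $35 per machine-hour.
Year 1: 2,418 × $35 = $84,630. Book value $1,228,175.
Year 2: 4,836 × $35 = $169,260. Book value $1,058,915.
Year 3: 3,957 × $35 = $138,495. Book value $920,420.
Year 4: 2,020 × $35 = $70,700. Book value $849,720.
Year 5: 5,747 × $35 = $201,145. Book value $648,575.
Year 6: 5,389 × $35 = $188,615. Book value $459,960.

$459,960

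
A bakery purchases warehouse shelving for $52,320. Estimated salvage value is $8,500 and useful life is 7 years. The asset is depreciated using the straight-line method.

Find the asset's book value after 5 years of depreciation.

Depreciable base = $52,320 − $8,500 = $43,820.
Annual expense = $43,820 / 7 = $6,260.
End of year 1: book value $46,060.
End of year 2: book value $39,800.
End of year 3: book value $33,540.
End of year 4: book value $27,280.
End of year 5: book value $21,020.

$21,020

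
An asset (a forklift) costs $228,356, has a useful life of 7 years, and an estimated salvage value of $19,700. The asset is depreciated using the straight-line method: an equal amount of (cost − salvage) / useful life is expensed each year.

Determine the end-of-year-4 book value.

$109,124

Depreciable base = $228,356 − $19,700 = $208,656.
Annual expense = $208,656 / 7 = $29,808.
End of year 1: book value $198,548.
End of year 2: book value $168,740.
End of year 3: book value $138,932.
End of year 4: book value $109,124.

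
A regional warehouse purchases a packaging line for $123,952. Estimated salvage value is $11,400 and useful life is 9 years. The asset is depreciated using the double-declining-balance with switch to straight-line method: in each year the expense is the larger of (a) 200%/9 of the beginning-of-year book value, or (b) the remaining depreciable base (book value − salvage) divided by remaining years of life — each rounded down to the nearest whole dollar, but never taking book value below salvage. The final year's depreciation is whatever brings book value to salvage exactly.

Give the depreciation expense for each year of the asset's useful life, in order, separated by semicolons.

Depreciable base = $123,952 − $11,400 = $112,552.
Year 1: DB = ⌊$123,952 × 200%/9⌋ = $27,544; SL = ⌊$112,552/9⌋ = $12,505 → take DB $27,544. Book value $96,408.
Year 2: DB = ⌊$96,408 × 200%/9⌋ = $21,424; SL = ⌊$85,008/8⌋ = $10,626 → take DB $21,424. Book value $74,984.
Year 3: DB = ⌊$74,984 × 200%/9⌋ = $16,663; SL = ⌊$63,584/7⌋ = $9,083 → take DB $16,663. Book value $58,321.
Year 4: DB = ⌊$58,321 × 200%/9⌋ = $12,960; SL = ⌊$46,921/6⌋ = $7,820 → take DB $12,960. Book value $45,361.
Year 5: DB = ⌊$45,361 × 200%/9⌋ = $10,080; SL = ⌊$33,961/5⌋ = $6,792 → take DB $10,080. Book value $35,281.
Year 6: DB = ⌊$35,281 × 200%/9⌋ = $7,840; SL = ⌊$23,881/4⌋ = $5,970 → take DB $7,840. Book value $27,441.
Year 7: DB = ⌊$27,441 × 200%/9⌋ = $6,098; SL = ⌊$16,041/3⌋ = $5,347 → take DB $6,098. Book value $21,343.
Year 8: DB = ⌊$21,343 × 200%/9⌋ = $4,742; SL = ⌊$9,943/2⌋ = $4,971 → take SL $4,971. Book value $16,372.
Year 9 (final): $16,372 − $11,400 = $4,972. Book value $11,400.

$27,544; $21,424; $16,663; $12,960; $10,080; $7,840; $6,098; $4,971; $4,972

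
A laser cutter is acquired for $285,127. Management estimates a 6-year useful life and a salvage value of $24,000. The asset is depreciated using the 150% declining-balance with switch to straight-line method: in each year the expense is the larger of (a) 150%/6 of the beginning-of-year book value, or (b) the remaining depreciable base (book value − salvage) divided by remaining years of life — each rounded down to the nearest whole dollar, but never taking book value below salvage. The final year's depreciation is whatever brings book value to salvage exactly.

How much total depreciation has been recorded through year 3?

Depreciable base = $285,127 − $24,000 = $261,127.
Year 1: DB = ⌊$285,127 × 150%/6⌋ = $71,281; SL = ⌊$261,127/6⌋ = $43,521 → take DB $71,281. Book value $213,846.
Year 2: DB = ⌊$213,846 × 150%/6⌋ = $53,461; SL = ⌊$189,846/5⌋ = $37,969 → take DB $53,461. Book value $160,385.
Year 3: DB = ⌊$160,385 × 150%/6⌋ = $40,096; SL = ⌊$136,385/4⌋ = $34,096 → take DB $40,096. Book value $120,289.
Accumulated through year 3 = $285,127 − $120,289 = $164,838.

$164,838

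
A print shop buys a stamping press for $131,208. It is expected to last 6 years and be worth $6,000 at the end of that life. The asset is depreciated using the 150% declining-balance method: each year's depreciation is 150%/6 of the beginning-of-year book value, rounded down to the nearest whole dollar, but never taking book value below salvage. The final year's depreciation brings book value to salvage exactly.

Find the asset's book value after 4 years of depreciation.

Depreciable base = $131,208 − $6,000 = $125,208.
Year 1: ⌊$131,208 × 150%/6⌋ = $32,802. Book value $98,406.
Year 2: ⌊$98,406 × 150%/6⌋ = $24,601. Book value $73,805.
Year 3: ⌊$73,805 × 150%/6⌋ = $18,451. Book value $55,354.
Year 4: ⌊$55,354 × 150%/6⌋ = $13,838. Book value $41,516.

$41,516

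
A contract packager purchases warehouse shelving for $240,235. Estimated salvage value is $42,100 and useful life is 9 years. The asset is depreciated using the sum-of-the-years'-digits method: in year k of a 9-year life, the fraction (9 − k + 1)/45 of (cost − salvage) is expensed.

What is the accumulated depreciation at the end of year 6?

Depreciable base = $240,235 − $42,100 = $198,135.
Sum of the years' digits = 9+8+7+6+5+4+3+2+1 = 45.
Year 1: $198,135 × 9/45 = $39,627. Book value $200,608.
Year 2: $198,135 × 8/45 = $35,224. Book value $165,384.
Year 3: $198,135 × 7/45 = $30,821. Book value $134,563.
Year 4: $198,135 × 6/45 = $26,418. Book value $108,145.
Year 5: $198,135 × 5/45 = $22,015. Book value $86,130.
Year 6: $198,135 × 4/45 = $17,612. Book value $68,518.
Accumulated through year 6 = $240,235 − $68,518 = $171,717.

$171,717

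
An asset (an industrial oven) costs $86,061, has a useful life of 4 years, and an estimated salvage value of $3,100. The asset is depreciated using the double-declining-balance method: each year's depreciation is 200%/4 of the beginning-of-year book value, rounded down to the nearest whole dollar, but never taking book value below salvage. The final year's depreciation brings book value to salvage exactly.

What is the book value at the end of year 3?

Depreciable base = $86,061 − $3,100 = $82,961.
Year 1: ⌊$86,061 × 200%/4⌋ = $43,030. Book value $43,031.
Year 2: ⌊$43,031 × 200%/4⌋ = $21,515. Book value $21,516.
Year 3: ⌊$21,516 × 200%/4⌋ = $10,758. Book value $10,758.

$10,758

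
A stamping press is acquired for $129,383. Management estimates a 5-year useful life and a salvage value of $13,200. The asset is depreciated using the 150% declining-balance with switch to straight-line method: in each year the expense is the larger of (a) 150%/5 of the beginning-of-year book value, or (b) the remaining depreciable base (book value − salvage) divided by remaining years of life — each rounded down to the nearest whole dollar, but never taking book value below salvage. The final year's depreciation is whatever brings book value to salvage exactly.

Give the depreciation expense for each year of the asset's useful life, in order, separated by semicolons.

$38,814; $27,170; $19,019; $15,590; $15,590

Depreciable base = $129,383 − $13,200 = $116,183.
Year 1: DB = ⌊$129,383 × 150%/5⌋ = $38,814; SL = ⌊$116,183/5⌋ = $23,236 → take DB $38,814. Book value $90,569.
Year 2: DB = ⌊$90,569 × 150%/5⌋ = $27,170; SL = ⌊$77,369/4⌋ = $19,342 → take DB $27,170. Book value $63,399.
Year 3: DB = ⌊$63,399 × 150%/5⌋ = $19,019; SL = ⌊$50,199/3⌋ = $16,733 → take DB $19,019. Book value $44,380.
Year 4: DB = ⌊$44,380 × 150%/5⌋ = $13,314; SL = ⌊$31,180/2⌋ = $15,590 → take SL $15,590. Book value $28,790.
Year 5 (final): $28,790 − $13,200 = $15,590. Book value $13,200.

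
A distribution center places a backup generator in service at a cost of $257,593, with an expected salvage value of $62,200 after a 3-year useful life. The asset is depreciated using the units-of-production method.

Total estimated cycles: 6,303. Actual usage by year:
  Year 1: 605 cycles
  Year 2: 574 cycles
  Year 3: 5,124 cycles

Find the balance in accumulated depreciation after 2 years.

Depreciable base = $257,593 − $62,200 = $195,393.
Rate = $195,393 / 6,303 cycles = $31 per cycle.
Year 1: 605 × $31 = $18,755. Book value $238,838.
Year 2: 574 × $31 = $17,794. Book value $221,044.
Accumulated through year 2 = $257,593 − $221,044 = $36,549.

$36,549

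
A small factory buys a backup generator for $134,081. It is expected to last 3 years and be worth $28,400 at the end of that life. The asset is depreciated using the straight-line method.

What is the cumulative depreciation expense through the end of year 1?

$35,227

Depreciable base = $134,081 − $28,400 = $105,681.
Annual expense = $105,681 / 3 = $35,227.
End of year 1: book value $98,854.
Accumulated through year 1 = $134,081 − $98,854 = $35,227.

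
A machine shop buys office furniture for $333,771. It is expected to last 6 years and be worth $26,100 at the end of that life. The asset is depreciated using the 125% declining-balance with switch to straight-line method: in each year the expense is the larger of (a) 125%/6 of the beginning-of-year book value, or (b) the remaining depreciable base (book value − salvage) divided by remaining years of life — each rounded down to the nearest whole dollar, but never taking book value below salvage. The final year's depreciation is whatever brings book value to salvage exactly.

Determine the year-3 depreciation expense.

$45,771

Depreciable base = $333,771 − $26,100 = $307,671.
Year 1: DB = ⌊$333,771 × 125%/6⌋ = $69,535; SL = ⌊$307,671/6⌋ = $51,278 → take DB $69,535. Book value $264,236.
Year 2: DB = ⌊$264,236 × 125%/6⌋ = $55,049; SL = ⌊$238,136/5⌋ = $47,627 → take DB $55,049. Book value $209,187.
Year 3: DB = ⌊$209,187 × 125%/6⌋ = $43,580; SL = ⌊$183,087/4⌋ = $45,771 → take SL $45,771. Book value $163,416.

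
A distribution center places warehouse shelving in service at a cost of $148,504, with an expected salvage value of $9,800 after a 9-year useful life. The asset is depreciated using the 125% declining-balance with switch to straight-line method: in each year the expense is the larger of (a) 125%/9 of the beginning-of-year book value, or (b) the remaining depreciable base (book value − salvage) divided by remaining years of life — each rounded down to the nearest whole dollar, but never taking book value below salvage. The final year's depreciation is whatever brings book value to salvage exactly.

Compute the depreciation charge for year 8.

Depreciable base = $148,504 − $9,800 = $138,704.
Year 1: DB = ⌊$148,504 × 125%/9⌋ = $20,625; SL = ⌊$138,704/9⌋ = $15,411 → take DB $20,625. Book value $127,879.
Year 2: DB = ⌊$127,879 × 125%/9⌋ = $17,760; SL = ⌊$118,079/8⌋ = $14,759 → take DB $17,760. Book value $110,119.
Year 3: DB = ⌊$110,119 × 125%/9⌋ = $15,294; SL = ⌊$100,319/7⌋ = $14,331 → take DB $15,294. Book value $94,825.
Year 4: DB = ⌊$94,825 × 125%/9⌋ = $13,170; SL = ⌊$85,025/6⌋ = $14,170 → take SL $14,170. Book value $80,655.
Year 5: DB = ⌊$80,655 × 125%/9⌋ = $11,202; SL = ⌊$70,855/5⌋ = $14,171 → take SL $14,171. Book value $66,484.
Year 6: DB = ⌊$66,484 × 125%/9⌋ = $9,233; SL = ⌊$56,684/4⌋ = $14,171 → take SL $14,171. Book value $52,313.
Year 7: DB = ⌊$52,313 × 125%/9⌋ = $7,265; SL = ⌊$42,513/3⌋ = $14,171 → take SL $14,171. Book value $38,142.
Year 8: DB = ⌊$38,142 × 125%/9⌋ = $5,297; SL = ⌊$28,342/2⌋ = $14,171 → take SL $14,171. Book value $23,971.

$14,171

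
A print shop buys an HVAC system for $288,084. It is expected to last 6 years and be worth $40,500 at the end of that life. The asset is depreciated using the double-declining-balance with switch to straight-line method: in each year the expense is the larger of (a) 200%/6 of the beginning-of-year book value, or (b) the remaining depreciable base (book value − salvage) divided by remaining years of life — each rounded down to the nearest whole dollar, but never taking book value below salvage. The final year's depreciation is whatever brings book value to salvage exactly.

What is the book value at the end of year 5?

$40,500

Depreciable base = $288,084 − $40,500 = $247,584.
Year 1: DB = ⌊$288,084 × 200%/6⌋ = $96,028; SL = ⌊$247,584/6⌋ = $41,264 → take DB $96,028. Book value $192,056.
Year 2: DB = ⌊$192,056 × 200%/6⌋ = $64,018; SL = ⌊$151,556/5⌋ = $30,311 → take DB $64,018. Book value $128,038.
Year 3: DB = ⌊$128,038 × 200%/6⌋ = $42,679; SL = ⌊$87,538/4⌋ = $21,884 → take DB $42,679. Book value $85,359.
Year 4: DB = ⌊$85,359 × 200%/6⌋ = $28,453; SL = ⌊$44,859/3⌋ = $14,953 → take DB $28,453. Book value $56,906.
Year 5: DB = ⌊$56,906 × 200%/6⌋ = $18,968; SL = ⌊$16,406/2⌋ = $8,203 → take DB $18,968, capped at $16,406. Book value $40,500.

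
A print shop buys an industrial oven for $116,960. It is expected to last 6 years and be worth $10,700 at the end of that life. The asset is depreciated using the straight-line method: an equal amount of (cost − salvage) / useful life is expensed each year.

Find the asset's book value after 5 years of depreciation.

Depreciable base = $116,960 − $10,700 = $106,260.
Annual expense = $106,260 / 6 = $17,710.
End of year 1: book value $99,250.
End of year 2: book value $81,540.
End of year 3: book value $63,830.
End of year 4: book value $46,120.
End of year 5: book value $28,410.

$28,410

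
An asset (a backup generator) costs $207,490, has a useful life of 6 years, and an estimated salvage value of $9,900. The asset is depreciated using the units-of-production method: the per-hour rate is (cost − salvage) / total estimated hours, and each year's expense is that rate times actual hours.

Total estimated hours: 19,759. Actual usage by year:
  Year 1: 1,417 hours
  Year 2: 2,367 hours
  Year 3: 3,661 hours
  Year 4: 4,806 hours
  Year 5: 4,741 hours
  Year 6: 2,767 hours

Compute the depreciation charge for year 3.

$36,610

Depreciable base = $207,490 − $9,900 = $197,590.
Rate = $197,590 / 19,759 hours = $10 per hour.
Year 1: 1,417 × $10 = $14,170. Book value $193,320.
Year 2: 2,367 × $10 = $23,670. Book value $169,650.
Year 3: 3,661 × $10 = $36,610. Book value $133,040.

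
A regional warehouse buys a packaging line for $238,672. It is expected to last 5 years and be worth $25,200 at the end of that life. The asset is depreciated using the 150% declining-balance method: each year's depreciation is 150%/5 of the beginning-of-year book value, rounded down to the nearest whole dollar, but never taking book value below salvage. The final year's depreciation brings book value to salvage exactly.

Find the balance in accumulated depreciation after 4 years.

Depreciable base = $238,672 − $25,200 = $213,472.
Year 1: ⌊$238,672 × 150%/5⌋ = $71,601. Book value $167,071.
Year 2: ⌊$167,071 × 150%/5⌋ = $50,121. Book value $116,950.
Year 3: ⌊$116,950 × 150%/5⌋ = $35,085. Book value $81,865.
Year 4: ⌊$81,865 × 150%/5⌋ = $24,559. Book value $57,306.
Accumulated through year 4 = $238,672 − $57,306 = $181,366.

$181,366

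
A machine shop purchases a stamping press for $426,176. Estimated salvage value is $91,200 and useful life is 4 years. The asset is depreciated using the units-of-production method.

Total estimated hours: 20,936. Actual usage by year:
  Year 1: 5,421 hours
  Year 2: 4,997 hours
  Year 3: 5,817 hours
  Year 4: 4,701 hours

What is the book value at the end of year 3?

$166,416

Depreciable base = $426,176 − $91,200 = $334,976.
Rate = $334,976 / 20,936 hours = $16 per hour.
Year 1: 5,421 × $16 = $86,736. Book value $339,440.
Year 2: 4,997 × $16 = $79,952. Book value $259,488.
Year 3: 5,817 × $16 = $93,072. Book value $166,416.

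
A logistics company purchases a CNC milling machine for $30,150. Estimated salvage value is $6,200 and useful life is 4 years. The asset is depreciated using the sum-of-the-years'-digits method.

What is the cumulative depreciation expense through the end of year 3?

Depreciable base = $30,150 − $6,200 = $23,950.
Sum of the years' digits = 4+3+2+1 = 10.
Year 1: $23,950 × 4/10 = $9,580. Book value $20,570.
Year 2: $23,950 × 3/10 = $7,185. Book value $13,385.
Year 3: $23,950 × 2/10 = $4,790. Book value $8,595.
Accumulated through year 3 = $30,150 − $8,595 = $21,555.

$21,555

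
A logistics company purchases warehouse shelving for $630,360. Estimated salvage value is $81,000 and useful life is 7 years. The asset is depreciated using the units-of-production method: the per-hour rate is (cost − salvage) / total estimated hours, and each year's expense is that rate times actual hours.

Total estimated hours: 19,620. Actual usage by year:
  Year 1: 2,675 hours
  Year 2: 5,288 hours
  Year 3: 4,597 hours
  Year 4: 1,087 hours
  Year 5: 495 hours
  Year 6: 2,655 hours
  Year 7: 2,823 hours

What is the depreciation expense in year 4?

$30,436

Depreciable base = $630,360 − $81,000 = $549,360.
Rate = $549,360 / 19,620 hours = $28 per hour.
Year 1: 2,675 × $28 = $74,900. Book value $555,460.
Year 2: 5,288 × $28 = $148,064. Book value $407,396.
Year 3: 4,597 × $28 = $128,716. Book value $278,680.
Year 4: 1,087 × $28 = $30,436. Book value $248,244.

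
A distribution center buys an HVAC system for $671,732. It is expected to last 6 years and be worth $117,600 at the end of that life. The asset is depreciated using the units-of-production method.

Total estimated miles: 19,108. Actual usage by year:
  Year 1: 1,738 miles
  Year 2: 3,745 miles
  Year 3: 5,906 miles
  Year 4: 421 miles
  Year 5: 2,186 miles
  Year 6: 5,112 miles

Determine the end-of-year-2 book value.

$512,725

Depreciable base = $671,732 − $117,600 = $554,132.
Rate = $554,132 / 19,108 miles = $29 per mile.
Year 1: 1,738 × $29 = $50,402. Book value $621,330.
Year 2: 3,745 × $29 = $108,605. Book value $512,725.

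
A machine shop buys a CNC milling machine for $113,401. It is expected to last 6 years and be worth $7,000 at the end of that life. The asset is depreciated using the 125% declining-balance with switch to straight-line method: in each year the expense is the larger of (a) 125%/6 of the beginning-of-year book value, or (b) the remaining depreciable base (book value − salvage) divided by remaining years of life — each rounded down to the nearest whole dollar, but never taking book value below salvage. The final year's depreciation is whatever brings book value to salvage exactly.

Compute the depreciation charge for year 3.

Depreciable base = $113,401 − $7,000 = $106,401.
Year 1: DB = ⌊$113,401 × 125%/6⌋ = $23,625; SL = ⌊$106,401/6⌋ = $17,733 → take DB $23,625. Book value $89,776.
Year 2: DB = ⌊$89,776 × 125%/6⌋ = $18,703; SL = ⌊$82,776/5⌋ = $16,555 → take DB $18,703. Book value $71,073.
Year 3: DB = ⌊$71,073 × 125%/6⌋ = $14,806; SL = ⌊$64,073/4⌋ = $16,018 → take SL $16,018. Book value $55,055.

$16,018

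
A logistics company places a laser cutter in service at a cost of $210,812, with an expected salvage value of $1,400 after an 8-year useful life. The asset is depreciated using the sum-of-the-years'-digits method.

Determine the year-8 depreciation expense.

Depreciable base = $210,812 − $1,400 = $209,412.
Sum of the years' digits = 8+7+6+5+4+3+2+1 = 36.
Year 1: $209,412 × 8/36 = $46,536. Book value $164,276.
Year 2: $209,412 × 7/36 = $40,719. Book value $123,557.
Year 3: $209,412 × 6/36 = $34,902. Book value $88,655.
Year 4: $209,412 × 5/36 = $29,085. Book value $59,570.
Year 5: $209,412 × 4/36 = $23,268. Book value $36,302.
Year 6: $209,412 × 3/36 = $17,451. Book value $18,851.
Year 7: $209,412 × 2/36 = $11,634. Book value $7,217.
Year 8: $209,412 × 1/36 = $5,817. Book value $1,400.

$5,817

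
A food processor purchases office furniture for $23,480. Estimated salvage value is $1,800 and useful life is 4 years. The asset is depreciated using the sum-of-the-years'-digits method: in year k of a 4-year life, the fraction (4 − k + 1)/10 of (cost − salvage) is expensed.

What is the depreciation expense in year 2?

Depreciable base = $23,480 − $1,800 = $21,680.
Sum of the years' digits = 4+3+2+1 = 10.
Year 1: $21,680 × 4/10 = $8,672. Book value $14,808.
Year 2: $21,680 × 3/10 = $6,504. Book value $8,304.

$6,504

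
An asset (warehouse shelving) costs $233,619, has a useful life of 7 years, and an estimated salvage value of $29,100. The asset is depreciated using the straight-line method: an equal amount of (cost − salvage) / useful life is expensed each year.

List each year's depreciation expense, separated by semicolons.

$29,217; $29,217; $29,217; $29,217; $29,217; $29,217; $29,217

Depreciable base = $233,619 − $29,100 = $204,519.
Annual expense = $204,519 / 7 = $29,217.
End of year 1: book value $204,402.
End of year 2: book value $175,185.
End of year 3: book value $145,968.
End of year 4: book value $116,751.
End of year 5: book value $87,534.
End of year 6: book value $58,317.
End of year 7: book value $29,100.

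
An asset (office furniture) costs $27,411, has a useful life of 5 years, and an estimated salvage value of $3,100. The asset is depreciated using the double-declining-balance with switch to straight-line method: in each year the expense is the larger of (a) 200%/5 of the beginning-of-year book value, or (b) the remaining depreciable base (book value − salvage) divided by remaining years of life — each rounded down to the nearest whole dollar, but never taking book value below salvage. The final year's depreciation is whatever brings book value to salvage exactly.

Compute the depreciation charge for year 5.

$454

Depreciable base = $27,411 − $3,100 = $24,311.
Year 1: DB = ⌊$27,411 × 200%/5⌋ = $10,964; SL = ⌊$24,311/5⌋ = $4,862 → take DB $10,964. Book value $16,447.
Year 2: DB = ⌊$16,447 × 200%/5⌋ = $6,578; SL = ⌊$13,347/4⌋ = $3,336 → take DB $6,578. Book value $9,869.
Year 3: DB = ⌊$9,869 × 200%/5⌋ = $3,947; SL = ⌊$6,769/3⌋ = $2,256 → take DB $3,947. Book value $5,922.
Year 4: DB = ⌊$5,922 × 200%/5⌋ = $2,368; SL = ⌊$2,822/2⌋ = $1,411 → take DB $2,368. Book value $3,554.
Year 5 (final): $3,554 − $3,100 = $454. Book value $3,100.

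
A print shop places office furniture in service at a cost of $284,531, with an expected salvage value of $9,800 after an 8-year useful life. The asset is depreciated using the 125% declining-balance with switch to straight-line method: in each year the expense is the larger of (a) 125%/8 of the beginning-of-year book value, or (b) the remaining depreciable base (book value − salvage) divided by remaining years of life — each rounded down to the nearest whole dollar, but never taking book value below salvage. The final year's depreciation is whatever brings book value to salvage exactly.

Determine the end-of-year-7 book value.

Depreciable base = $284,531 − $9,800 = $274,731.
Year 1: DB = ⌊$284,531 × 125%/8⌋ = $44,457; SL = ⌊$274,731/8⌋ = $34,341 → take DB $44,457. Book value $240,074.
Year 2: DB = ⌊$240,074 × 125%/8⌋ = $37,511; SL = ⌊$230,274/7⌋ = $32,896 → take DB $37,511. Book value $202,563.
Year 3: DB = ⌊$202,563 × 125%/8⌋ = $31,650; SL = ⌊$192,763/6⌋ = $32,127 → take SL $32,127. Book value $170,436.
Year 4: DB = ⌊$170,436 × 125%/8⌋ = $26,630; SL = ⌊$160,636/5⌋ = $32,127 → take SL $32,127. Book value $138,309.
Year 5: DB = ⌊$138,309 × 125%/8⌋ = $21,610; SL = ⌊$128,509/4⌋ = $32,127 → take SL $32,127. Book value $106,182.
Year 6: DB = ⌊$106,182 × 125%/8⌋ = $16,590; SL = ⌊$96,382/3⌋ = $32,127 → take SL $32,127. Book value $74,055.
Year 7: DB = ⌊$74,055 × 125%/8⌋ = $11,571; SL = ⌊$64,255/2⌋ = $32,127 → take SL $32,127. Book value $41,928.

$41,928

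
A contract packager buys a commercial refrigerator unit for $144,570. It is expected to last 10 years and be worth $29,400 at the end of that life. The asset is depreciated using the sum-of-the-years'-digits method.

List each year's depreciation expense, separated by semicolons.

$20,940; $18,846; $16,752; $14,658; $12,564; $10,470; $8,376; $6,282; $4,188; $2,094

Depreciable base = $144,570 − $29,400 = $115,170.
Sum of the years' digits = 10+9+8+7+6+5+4+3+2+1 = 55.
Year 1: $115,170 × 10/55 = $20,940. Book value $123,630.
Year 2: $115,170 × 9/55 = $18,846. Book value $104,784.
Year 3: $115,170 × 8/55 = $16,752. Book value $88,032.
Year 4: $115,170 × 7/55 = $14,658. Book value $73,374.
Year 5: $115,170 × 6/55 = $12,564. Book value $60,810.
Year 6: $115,170 × 5/55 = $10,470. Book value $50,340.
Year 7: $115,170 × 4/55 = $8,376. Book value $41,964.
Year 8: $115,170 × 3/55 = $6,282. Book value $35,682.
Year 9: $115,170 × 2/55 = $4,188. Book value $31,494.
Year 10: $115,170 × 1/55 = $2,094. Book value $29,400.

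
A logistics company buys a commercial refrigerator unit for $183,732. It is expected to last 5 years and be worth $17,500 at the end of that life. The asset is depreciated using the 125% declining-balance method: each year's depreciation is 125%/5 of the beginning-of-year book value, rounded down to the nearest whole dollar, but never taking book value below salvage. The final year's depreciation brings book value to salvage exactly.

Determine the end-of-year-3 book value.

Depreciable base = $183,732 − $17,500 = $166,232.
Year 1: ⌊$183,732 × 125%/5⌋ = $45,933. Book value $137,799.
Year 2: ⌊$137,799 × 125%/5⌋ = $34,449. Book value $103,350.
Year 3: ⌊$103,350 × 125%/5⌋ = $25,837. Book value $77,513.

$77,513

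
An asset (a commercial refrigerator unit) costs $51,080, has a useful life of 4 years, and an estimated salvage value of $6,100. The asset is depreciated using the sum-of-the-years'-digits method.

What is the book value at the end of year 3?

Depreciable base = $51,080 − $6,100 = $44,980.
Sum of the years' digits = 4+3+2+1 = 10.
Year 1: $44,980 × 4/10 = $17,992. Book value $33,088.
Year 2: $44,980 × 3/10 = $13,494. Book value $19,594.
Year 3: $44,980 × 2/10 = $8,996. Book value $10,598.

$10,598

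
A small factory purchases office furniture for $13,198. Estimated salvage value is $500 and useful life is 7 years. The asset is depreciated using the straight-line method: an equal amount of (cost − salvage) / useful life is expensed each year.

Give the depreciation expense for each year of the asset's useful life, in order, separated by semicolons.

$1,814; $1,814; $1,814; $1,814; $1,814; $1,814; $1,814

Depreciable base = $13,198 − $500 = $12,698.
Annual expense = $12,698 / 7 = $1,814.
End of year 1: book value $11,384.
End of year 2: book value $9,570.
End of year 3: book value $7,756.
End of year 4: book value $5,942.
End of year 5: book value $4,128.
End of year 6: book value $2,314.
End of year 7: book value $500.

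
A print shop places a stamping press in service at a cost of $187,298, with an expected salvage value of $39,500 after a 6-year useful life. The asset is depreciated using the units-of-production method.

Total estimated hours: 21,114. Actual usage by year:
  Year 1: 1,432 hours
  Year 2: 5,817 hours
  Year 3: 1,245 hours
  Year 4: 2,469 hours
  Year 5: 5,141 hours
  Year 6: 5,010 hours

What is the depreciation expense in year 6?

$35,070

Depreciable base = $187,298 − $39,500 = $147,798.
Rate = $147,798 / 21,114 hours = $7 per hour.
Year 1: 1,432 × $7 = $10,024. Book value $177,274.
Year 2: 5,817 × $7 = $40,719. Book value $136,555.
Year 3: 1,245 × $7 = $8,715. Book value $127,840.
Year 4: 2,469 × $7 = $17,283. Book value $110,557.
Year 5: 5,141 × $7 = $35,987. Book value $74,570.
Year 6: 5,010 × $7 = $35,070. Book value $39,500.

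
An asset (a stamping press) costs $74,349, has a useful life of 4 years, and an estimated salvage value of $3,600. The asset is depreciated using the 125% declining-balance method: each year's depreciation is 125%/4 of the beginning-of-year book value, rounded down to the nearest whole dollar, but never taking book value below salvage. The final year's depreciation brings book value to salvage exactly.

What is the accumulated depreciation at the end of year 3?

$50,188

Depreciable base = $74,349 − $3,600 = $70,749.
Year 1: ⌊$74,349 × 125%/4⌋ = $23,234. Book value $51,115.
Year 2: ⌊$51,115 × 125%/4⌋ = $15,973. Book value $35,142.
Year 3: ⌊$35,142 × 125%/4⌋ = $10,981. Book value $24,161.
Accumulated through year 3 = $74,349 − $24,161 = $50,188.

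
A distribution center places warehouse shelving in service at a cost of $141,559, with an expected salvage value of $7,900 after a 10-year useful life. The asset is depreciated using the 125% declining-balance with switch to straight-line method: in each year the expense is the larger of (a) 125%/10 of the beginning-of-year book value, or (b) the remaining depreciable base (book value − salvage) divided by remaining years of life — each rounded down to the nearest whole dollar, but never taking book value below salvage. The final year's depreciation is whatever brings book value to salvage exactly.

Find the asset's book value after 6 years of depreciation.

Depreciable base = $141,559 − $7,900 = $133,659.
Year 1: DB = ⌊$141,559 × 125%/10⌋ = $17,694; SL = ⌊$133,659/10⌋ = $13,365 → take DB $17,694. Book value $123,865.
Year 2: DB = ⌊$123,865 × 125%/10⌋ = $15,483; SL = ⌊$115,965/9⌋ = $12,885 → take DB $15,483. Book value $108,382.
Year 3: DB = ⌊$108,382 × 125%/10⌋ = $13,547; SL = ⌊$100,482/8⌋ = $12,560 → take DB $13,547. Book value $94,835.
Year 4: DB = ⌊$94,835 × 125%/10⌋ = $11,854; SL = ⌊$86,935/7⌋ = $12,419 → take SL $12,419. Book value $82,416.
Year 5: DB = ⌊$82,416 × 125%/10⌋ = $10,302; SL = ⌊$74,516/6⌋ = $12,419 → take SL $12,419. Book value $69,997.
Year 6: DB = ⌊$69,997 × 125%/10⌋ = $8,749; SL = ⌊$62,097/5⌋ = $12,419 → take SL $12,419. Book value $57,578.

$57,578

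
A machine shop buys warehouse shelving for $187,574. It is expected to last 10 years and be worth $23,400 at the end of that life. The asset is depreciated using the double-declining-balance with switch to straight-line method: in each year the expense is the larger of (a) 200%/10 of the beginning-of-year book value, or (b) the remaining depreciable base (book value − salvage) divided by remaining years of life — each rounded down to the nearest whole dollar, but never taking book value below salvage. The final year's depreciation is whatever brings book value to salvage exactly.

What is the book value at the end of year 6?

Depreciable base = $187,574 − $23,400 = $164,174.
Year 1: DB = ⌊$187,574 × 200%/10⌋ = $37,514; SL = ⌊$164,174/10⌋ = $16,417 → take DB $37,514. Book value $150,060.
Year 2: DB = ⌊$150,060 × 200%/10⌋ = $30,012; SL = ⌊$126,660/9⌋ = $14,073 → take DB $30,012. Book value $120,048.
Year 3: DB = ⌊$120,048 × 200%/10⌋ = $24,009; SL = ⌊$96,648/8⌋ = $12,081 → take DB $24,009. Book value $96,039.
Year 4: DB = ⌊$96,039 × 200%/10⌋ = $19,207; SL = ⌊$72,639/7⌋ = $10,377 → take DB $19,207. Book value $76,832.
Year 5: DB = ⌊$76,832 × 200%/10⌋ = $15,366; SL = ⌊$53,432/6⌋ = $8,905 → take DB $15,366. Book value $61,466.
Year 6: DB = ⌊$61,466 × 200%/10⌋ = $12,293; SL = ⌊$38,066/5⌋ = $7,613 → take DB $12,293. Book value $49,173.

$49,173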